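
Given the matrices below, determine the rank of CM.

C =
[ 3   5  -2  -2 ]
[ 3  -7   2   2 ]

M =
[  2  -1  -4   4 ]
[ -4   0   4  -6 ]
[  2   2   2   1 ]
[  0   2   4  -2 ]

First compute CM:
[[-18, -11,  -4, -16],
 [ 38,   5, -28,  52]]
Now row reduce the product.
R2 ← R2 + (19/9)·R1: [0, -164/9, -328/9, 164/9]
2 nonzero rows, so rank(CM) = 2.

2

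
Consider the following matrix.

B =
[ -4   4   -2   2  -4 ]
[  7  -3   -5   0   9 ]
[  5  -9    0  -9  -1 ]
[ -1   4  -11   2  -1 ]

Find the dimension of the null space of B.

Row reduce to echelon form.
R2 ← R2 + (7/4)·R1: [0, 4, -17/2, 7/2, 2]
R3 ← R3 + (5/4)·R1: [0, -4, -5/2, -13/2, -6]
R4 ← R4 − (1/4)·R1: [0, 3, -21/2, 3/2, 0]
R3 ← R3 + R2: [0, 0, -11, -3, -4]
R4 ← R4 − (3/4)·R2: [0, 0, -33/8, -9/8, -3/2]
R4 ← R4 − (3/8)·R3: [0, 0, 0, 0, 0]
3 nonzero rows, so rank(B) = 3.
B has 5 columns; by rank–nullity, nullity = 5 − 3 = 2.

2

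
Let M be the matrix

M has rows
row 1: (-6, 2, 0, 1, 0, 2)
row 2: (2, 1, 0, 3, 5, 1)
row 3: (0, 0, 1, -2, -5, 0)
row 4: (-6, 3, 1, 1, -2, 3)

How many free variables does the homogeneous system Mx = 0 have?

3

Row reduce to echelon form.
R2 ← R2 + (1/3)·R1: [0, 5/3, 0, 10/3, 5, 5/3]
R4 ← R4 − R1: [0, 1, 1, 0, -2, 1]
R4 ← R4 − (3/5)·R2: [0, 0, 1, -2, -5, 0]
R4 ← R4 − R3: [0, 0, 0, 0, 0, 0]
3 nonzero rows, so rank(M) = 3.
M has 6 columns; by rank–nullity, nullity = 6 − 3 = 3.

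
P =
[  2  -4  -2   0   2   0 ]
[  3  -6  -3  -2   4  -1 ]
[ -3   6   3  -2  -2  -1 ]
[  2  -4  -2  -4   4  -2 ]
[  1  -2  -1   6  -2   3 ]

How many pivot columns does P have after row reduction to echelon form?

Row reduce to echelon form.
R2 ← R2 − (3/2)·R1: [0, 0, 0, -2, 1, -1]
R3 ← R3 + (3/2)·R1: [0, 0, 0, -2, 1, -1]
R4 ← R4 − R1: [0, 0, 0, -4, 2, -2]
R5 ← R5 − (1/2)·R1: [0, 0, 0, 6, -3, 3]
R3 ← R3 − R2: [0, 0, 0, 0, 0, 0]
R4 ← R4 − (2)·R2: [0, 0, 0, 0, 0, 0]
R5 ← R5 + (3)·R2: [0, 0, 0, 0, 0, 0]
Echelon form has 2 nonzero rows, so rank(P) = 2.
Each nonzero row contributes one pivot column: 2 pivot columns.

2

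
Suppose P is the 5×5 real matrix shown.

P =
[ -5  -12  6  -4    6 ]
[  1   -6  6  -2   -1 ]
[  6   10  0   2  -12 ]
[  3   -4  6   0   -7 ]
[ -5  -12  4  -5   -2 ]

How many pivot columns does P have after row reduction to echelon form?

Row reduce to echelon form.
R2 ← R2 + (1/5)·R1: [0, -42/5, 36/5, -14/5, 1/5]
R3 ← R3 + (6/5)·R1: [0, -22/5, 36/5, -14/5, -24/5]
R4 ← R4 + (3/5)·R1: [0, -56/5, 48/5, -12/5, -17/5]
R5 ← R5 − R1: [0, 0, -2, -1, -8]
R3 ← R3 − (11/21)·R2: [0, 0, 24/7, -4/3, -103/21]
R4 ← R4 − (4/3)·R2: [0, 0, 0, 4/3, -11/3]
R5 ← R5 + (7/12)·R3: [0, 0, 0, -16/9, -391/36]
R5 ← R5 + (4/3)·R4: [0, 0, 0, 0, -63/4]
Echelon form has 5 nonzero rows, so rank(P) = 5.
Each nonzero row contributes one pivot column: 5 pivot columns.

5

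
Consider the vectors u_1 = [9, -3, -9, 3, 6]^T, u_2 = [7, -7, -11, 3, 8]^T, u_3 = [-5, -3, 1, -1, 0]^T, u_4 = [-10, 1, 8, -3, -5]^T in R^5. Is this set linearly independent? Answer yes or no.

Form the matrix with these vectors as rows and row reduce.
R2 ← R2 − (7/9)·R1: [0, -14/3, -4, 2/3, 10/3]
R3 ← R3 + (5/9)·R1: [0, -14/3, -4, 2/3, 10/3]
R4 ← R4 + (10/9)·R1: [0, -7/3, -2, 1/3, 5/3]
R3 ← R3 − R2: [0, 0, 0, 0, 0]
R4 ← R4 − (1/2)·R2: [0, 0, 0, 0, 0]
2 nonzero rows, so the 4 vectors span a space of dimension 2.
Since 2 < 4, the vectors are linearly dependent.

no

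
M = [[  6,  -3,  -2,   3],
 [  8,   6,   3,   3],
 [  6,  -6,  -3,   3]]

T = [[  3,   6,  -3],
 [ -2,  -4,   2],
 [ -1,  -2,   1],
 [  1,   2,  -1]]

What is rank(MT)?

First compute MT:
[[ 29,  58, -29],
 [ 12,  24, -12],
 [ 36,  72, -36]]
Now row reduce the product.
R2 ← R2 − (12/29)·R1: [0, 0, 0]
R3 ← R3 − (36/29)·R1: [0, 0, 0]
1 nonzero row, so rank(MT) = 1.

1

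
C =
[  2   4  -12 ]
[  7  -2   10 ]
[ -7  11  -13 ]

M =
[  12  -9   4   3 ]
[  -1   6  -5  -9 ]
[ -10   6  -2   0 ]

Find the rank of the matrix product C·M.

First compute CM:
[[140, -66,  12, -30],
 [-14, -15,  18,  39],
 [ 35,  51, -57, -120]]
Now row reduce the product.
R2 ← R2 + (1/10)·R1: [0, -108/5, 96/5, 36]
R3 ← R3 − (1/4)·R1: [0, 135/2, -60, -225/2]
R3 ← R3 + (25/8)·R2: [0, 0, 0, 0]
2 nonzero rows, so rank(CM) = 2.

2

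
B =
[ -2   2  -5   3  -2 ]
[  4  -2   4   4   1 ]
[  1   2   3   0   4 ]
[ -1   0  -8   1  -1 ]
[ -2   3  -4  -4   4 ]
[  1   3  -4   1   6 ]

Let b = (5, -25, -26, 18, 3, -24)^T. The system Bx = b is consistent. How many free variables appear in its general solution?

Row reduce the augmented matrix [B | b].
R2 ← R2 + (2)·R1: [0, 2, -6, 10, -3, -15]
R3 ← R3 + (1/2)·R1: [0, 3, 1/2, 3/2, 3, -47/2]
R4 ← R4 − (1/2)·R1: [0, -1, -11/2, -1/2, 0, 31/2]
R5 ← R5 − R1: [0, 1, 1, -7, 6, -2]
R6 ← R6 + (1/2)·R1: [0, 4, -13/2, 5/2, 5, -43/2]
R3 ← R3 − (3/2)·R2: [0, 0, 19/2, -27/2, 15/2, -1]
R4 ← R4 + (1/2)·R2: [0, 0, -17/2, 9/2, -3/2, 8]
R5 ← R5 − (1/2)·R2: [0, 0, 4, -12, 15/2, 11/2]
R6 ← R6 − (2)·R2: [0, 0, 11/2, -35/2, 11, 17/2]
R4 ← R4 + (17/19)·R3: [0, 0, 0, -144/19, 99/19, 135/19]
R5 ← R5 − (8/19)·R3: [0, 0, 0, -120/19, 165/38, 225/38]
R6 ← R6 − (11/19)·R3: [0, 0, 0, -184/19, 253/38, 345/38]
R5 ← R5 − (5/6)·R4: [0, 0, 0, 0, 0, 0]
R6 ← R6 − (23/18)·R4: [0, 0, 0, 0, 0, 0]
The echelon form has 4 nonzero rows, and every pivot lies in the first 5 columns, so rank(B) = rank([B|b]) = 4.
The system is consistent.
Free variables = (unknowns) − (rank) = 5 − 4 = 1.

1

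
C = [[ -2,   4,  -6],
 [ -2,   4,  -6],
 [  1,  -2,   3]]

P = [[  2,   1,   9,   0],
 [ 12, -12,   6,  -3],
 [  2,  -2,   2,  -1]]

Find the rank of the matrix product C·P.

1

First compute CP:
[[ 32, -38,  -6,  -6],
 [ 32, -38,  -6,  -6],
 [-16,  19,   3,   3]]
Now row reduce the product.
R2 ← R2 − R1: [0, 0, 0, 0]
R3 ← R3 + (1/2)·R1: [0, 0, 0, 0]
1 nonzero row, so rank(CP) = 1.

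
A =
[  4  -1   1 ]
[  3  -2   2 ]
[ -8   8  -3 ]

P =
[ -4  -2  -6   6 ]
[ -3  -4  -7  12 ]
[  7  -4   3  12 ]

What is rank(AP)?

2

First compute AP:
[[ -6,  -8, -14,  24],
 [  8,  -6,   2,  18],
 [-13,  -4, -17,  12]]
Now row reduce the product.
R2 ← R2 + (4/3)·R1: [0, -50/3, -50/3, 50]
R3 ← R3 − (13/6)·R1: [0, 40/3, 40/3, -40]
R3 ← R3 + (4/5)·R2: [0, 0, 0, 0]
2 nonzero rows, so rank(AP) = 2.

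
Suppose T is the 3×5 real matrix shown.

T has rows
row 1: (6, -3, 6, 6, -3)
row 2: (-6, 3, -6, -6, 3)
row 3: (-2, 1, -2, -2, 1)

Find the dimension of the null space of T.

Row reduce to echelon form.
R2 ← R2 + R1: [0, 0, 0, 0, 0]
R3 ← R3 + (1/3)·R1: [0, 0, 0, 0, 0]
1 nonzero row, so rank(T) = 1.
T has 5 columns; by rank–nullity, nullity = 5 − 1 = 4.

4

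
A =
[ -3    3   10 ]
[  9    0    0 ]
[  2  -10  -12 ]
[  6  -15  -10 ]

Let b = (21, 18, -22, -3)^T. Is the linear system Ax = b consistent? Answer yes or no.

Row reduce the augmented matrix [A | b].
R2 ← R2 + (3)·R1: [0, 9, 30, 81]
R3 ← R3 + (2/3)·R1: [0, -8, -16/3, -8]
R4 ← R4 + (2)·R1: [0, -9, 10, 39]
R3 ← R3 + (8/9)·R2: [0, 0, 64/3, 64]
R4 ← R4 + R2: [0, 0, 40, 120]
R4 ← R4 − (15/8)·R3: [0, 0, 0, 0]
The echelon form has 3 nonzero rows, and every pivot lies in the first 3 columns, so rank(A) = rank([A|b]) = 3.
The system is consistent.

yes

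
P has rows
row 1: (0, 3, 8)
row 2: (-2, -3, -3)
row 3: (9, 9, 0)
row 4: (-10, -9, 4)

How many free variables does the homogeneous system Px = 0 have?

0

Row reduce to echelon form.
Swap R1 ↔ R2
R3 ← R3 + (9/2)·R1: [0, -9/2, -27/2]
R4 ← R4 − (5)·R1: [0, 6, 19]
R3 ← R3 + (3/2)·R2: [0, 0, -3/2]
R4 ← R4 − (2)·R2: [0, 0, 3]
R4 ← R4 + (2)·R3: [0, 0, 0]
3 nonzero rows, so rank(P) = 3.
P has 3 columns; by rank–nullity, nullity = 3 − 3 = 0.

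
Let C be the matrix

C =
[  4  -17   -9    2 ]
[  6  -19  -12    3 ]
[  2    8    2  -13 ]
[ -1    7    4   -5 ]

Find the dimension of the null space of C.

0

Row reduce to echelon form.
R2 ← R2 − (3/2)·R1: [0, 13/2, 3/2, 0]
R3 ← R3 − (1/2)·R1: [0, 33/2, 13/2, -14]
R4 ← R4 + (1/4)·R1: [0, 11/4, 7/4, -9/2]
R3 ← R3 − (33/13)·R2: [0, 0, 35/13, -14]
R4 ← R4 − (11/26)·R2: [0, 0, 29/26, -9/2]
R4 ← R4 − (29/70)·R3: [0, 0, 0, 13/10]
4 nonzero rows, so rank(C) = 4.
C has 4 columns; by rank–nullity, nullity = 4 − 4 = 0.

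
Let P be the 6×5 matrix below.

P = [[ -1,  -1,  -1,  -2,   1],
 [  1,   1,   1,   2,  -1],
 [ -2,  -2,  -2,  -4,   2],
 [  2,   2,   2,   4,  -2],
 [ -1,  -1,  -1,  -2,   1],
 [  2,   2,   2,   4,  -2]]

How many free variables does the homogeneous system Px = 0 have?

Row reduce to echelon form.
R2 ← R2 + R1: [0, 0, 0, 0, 0]
R3 ← R3 − (2)·R1: [0, 0, 0, 0, 0]
R4 ← R4 + (2)·R1: [0, 0, 0, 0, 0]
R5 ← R5 − R1: [0, 0, 0, 0, 0]
R6 ← R6 + (2)·R1: [0, 0, 0, 0, 0]
1 nonzero row, so rank(P) = 1.
P has 5 columns; by rank–nullity, nullity = 5 − 1 = 4.

4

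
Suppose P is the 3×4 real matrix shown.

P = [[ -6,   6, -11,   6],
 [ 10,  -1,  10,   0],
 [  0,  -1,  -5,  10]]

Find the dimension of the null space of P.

Row reduce to echelon form.
R2 ← R2 + (5/3)·R1: [0, 9, -25/3, 10]
R3 ← R3 + (1/9)·R2: [0, 0, -160/27, 100/9]
3 nonzero rows, so rank(P) = 3.
P has 4 columns; by rank–nullity, nullity = 4 − 3 = 1.

1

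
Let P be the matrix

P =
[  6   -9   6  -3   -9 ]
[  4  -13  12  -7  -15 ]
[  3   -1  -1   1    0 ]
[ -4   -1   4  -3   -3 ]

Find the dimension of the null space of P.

3

Row reduce to echelon form.
R2 ← R2 − (2/3)·R1: [0, -7, 8, -5, -9]
R3 ← R3 − (1/2)·R1: [0, 7/2, -4, 5/2, 9/2]
R4 ← R4 + (2/3)·R1: [0, -7, 8, -5, -9]
R3 ← R3 + (1/2)·R2: [0, 0, 0, 0, 0]
R4 ← R4 − R2: [0, 0, 0, 0, 0]
2 nonzero rows, so rank(P) = 2.
P has 5 columns; by rank–nullity, nullity = 5 − 2 = 3.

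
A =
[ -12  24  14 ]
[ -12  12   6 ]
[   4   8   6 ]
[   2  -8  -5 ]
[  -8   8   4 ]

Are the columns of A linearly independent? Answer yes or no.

no

Row reduce A to echelon form.
R2 ← R2 − R1: [0, -12, -8]
R3 ← R3 + (1/3)·R1: [0, 16, 32/3]
R4 ← R4 + (1/6)·R1: [0, -4, -8/3]
R5 ← R5 − (2/3)·R1: [0, -8, -16/3]
R3 ← R3 + (4/3)·R2: [0, 0, 0]
R4 ← R4 − (1/3)·R2: [0, 0, 0]
R5 ← R5 − (2/3)·R2: [0, 0, 0]
2 pivots among 3 columns.
Only 2 < 3 pivot columns, so the columns are linearly dependent.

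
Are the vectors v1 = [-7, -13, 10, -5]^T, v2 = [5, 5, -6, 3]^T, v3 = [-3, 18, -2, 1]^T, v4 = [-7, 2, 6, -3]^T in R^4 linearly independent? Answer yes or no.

no

Form the matrix with these vectors as rows and row reduce.
R2 ← R2 + (5/7)·R1: [0, -30/7, 8/7, -4/7]
R3 ← R3 − (3/7)·R1: [0, 165/7, -44/7, 22/7]
R4 ← R4 − R1: [0, 15, -4, 2]
R3 ← R3 + (11/2)·R2: [0, 0, 0, 0]
R4 ← R4 + (7/2)·R2: [0, 0, 0, 0]
2 nonzero rows, so the 4 vectors span a space of dimension 2.
Since 2 < 4, the vectors are linearly dependent.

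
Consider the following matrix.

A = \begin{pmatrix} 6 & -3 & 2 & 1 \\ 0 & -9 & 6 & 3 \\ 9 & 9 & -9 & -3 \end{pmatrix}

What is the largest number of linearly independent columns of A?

Row reduce to echelon form.
R3 ← R3 − (3/2)·R1: [0, 27/2, -12, -9/2]
R3 ← R3 + (3/2)·R2: [0, 0, -3, 0]
Echelon form has 3 nonzero rows, so rank(A) = 3.
The rank gives the maximum number of linearly independent columns: 3.

3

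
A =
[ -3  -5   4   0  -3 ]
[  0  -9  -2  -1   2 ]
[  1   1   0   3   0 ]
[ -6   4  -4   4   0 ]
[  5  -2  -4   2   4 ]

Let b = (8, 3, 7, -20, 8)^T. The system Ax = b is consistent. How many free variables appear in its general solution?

Row reduce the augmented matrix [A | b].
R3 ← R3 + (1/3)·R1: [0, -2/3, 4/3, 3, -1, 29/3]
R4 ← R4 − (2)·R1: [0, 14, -12, 4, 6, -36]
R5 ← R5 + (5/3)·R1: [0, -31/3, 8/3, 2, -1, 64/3]
R3 ← R3 − (2/27)·R2: [0, 0, 40/27, 83/27, -31/27, 85/9]
R4 ← R4 + (14/9)·R2: [0, 0, -136/9, 22/9, 82/9, -94/3]
R5 ← R5 − (31/27)·R2: [0, 0, 134/27, 85/27, -89/27, 161/9]
R4 ← R4 + (51/5)·R3: [0, 0, 0, 169/5, -13/5, 65]
R5 ← R5 − (67/20)·R3: [0, 0, 0, -143/20, 11/20, -55/4]
R5 ← R5 + (11/52)·R4: [0, 0, 0, 0, 0, 0]
The echelon form has 4 nonzero rows, and every pivot lies in the first 5 columns, so rank(A) = rank([A|b]) = 4.
The system is consistent.
Free variables = (unknowns) − (rank) = 5 − 4 = 1.

1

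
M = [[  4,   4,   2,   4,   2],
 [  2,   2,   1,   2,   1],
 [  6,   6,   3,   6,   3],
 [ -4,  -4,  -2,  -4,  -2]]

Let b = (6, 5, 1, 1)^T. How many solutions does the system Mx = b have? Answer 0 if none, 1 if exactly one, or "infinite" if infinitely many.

Row reduce the augmented matrix [M | b].
R2 ← R2 − (1/2)·R1: [0, 0, 0, 0, 0, 2]
R3 ← R3 − (3/2)·R1: [0, 0, 0, 0, 0, -8]
R4 ← R4 + R1: [0, 0, 0, 0, 0, 7]
R3 ← R3 + (4)·R2: [0, 0, 0, 0, 0, 0]
R4 ← R4 − (7/2)·R2: [0, 0, 0, 0, 0, 0]
The echelon form has 2 nonzero rows; the last pivot sits in the augmented column, so rank(M) = 1 but rank([M|b]) = 2.
Since the ranks differ, the system is inconsistent.
It has no solutions.

0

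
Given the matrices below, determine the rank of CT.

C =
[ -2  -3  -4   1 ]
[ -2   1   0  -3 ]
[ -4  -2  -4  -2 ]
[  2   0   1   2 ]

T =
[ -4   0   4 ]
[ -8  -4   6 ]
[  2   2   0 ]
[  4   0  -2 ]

2

First compute CT:
[[ 28,   4, -28],
 [-12,  -4,   4],
 [ 16,   0, -24],
 [  2,   2,   4]]
Now row reduce the product.
R2 ← R2 + (3/7)·R1: [0, -16/7, -8]
R3 ← R3 − (4/7)·R1: [0, -16/7, -8]
R4 ← R4 − (1/14)·R1: [0, 12/7, 6]
R3 ← R3 − R2: [0, 0, 0]
R4 ← R4 + (3/4)·R2: [0, 0, 0]
2 nonzero rows, so rank(CT) = 2.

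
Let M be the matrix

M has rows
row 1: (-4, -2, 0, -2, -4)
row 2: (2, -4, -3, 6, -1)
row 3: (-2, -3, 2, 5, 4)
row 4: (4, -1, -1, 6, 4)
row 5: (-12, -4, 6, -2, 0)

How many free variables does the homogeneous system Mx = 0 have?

2

Row reduce to echelon form.
R2 ← R2 + (1/2)·R1: [0, -5, -3, 5, -3]
R3 ← R3 − (1/2)·R1: [0, -2, 2, 6, 6]
R4 ← R4 + R1: [0, -3, -1, 4, 0]
R5 ← R5 − (3)·R1: [0, 2, 6, 4, 12]
R3 ← R3 − (2/5)·R2: [0, 0, 16/5, 4, 36/5]
R4 ← R4 − (3/5)·R2: [0, 0, 4/5, 1, 9/5]
R5 ← R5 + (2/5)·R2: [0, 0, 24/5, 6, 54/5]
R4 ← R4 − (1/4)·R3: [0, 0, 0, 0, 0]
R5 ← R5 − (3/2)·R3: [0, 0, 0, 0, 0]
3 nonzero rows, so rank(M) = 3.
M has 5 columns; by rank–nullity, nullity = 5 − 3 = 2.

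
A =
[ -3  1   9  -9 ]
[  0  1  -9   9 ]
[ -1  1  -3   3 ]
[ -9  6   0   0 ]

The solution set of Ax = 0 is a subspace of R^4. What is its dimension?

Row reduce to echelon form.
R3 ← R3 − (1/3)·R1: [0, 2/3, -6, 6]
R4 ← R4 − (3)·R1: [0, 3, -27, 27]
R3 ← R3 − (2/3)·R2: [0, 0, 0, 0]
R4 ← R4 − (3)·R2: [0, 0, 0, 0]
2 nonzero rows, so rank(A) = 2.
A has 4 columns; by rank–nullity, nullity = 4 − 2 = 2.

2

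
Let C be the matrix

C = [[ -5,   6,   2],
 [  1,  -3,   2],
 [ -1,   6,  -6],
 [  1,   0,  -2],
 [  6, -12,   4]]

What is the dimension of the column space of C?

Row reduce to echelon form.
R2 ← R2 + (1/5)·R1: [0, -9/5, 12/5]
R3 ← R3 − (1/5)·R1: [0, 24/5, -32/5]
R4 ← R4 + (1/5)·R1: [0, 6/5, -8/5]
R5 ← R5 + (6/5)·R1: [0, -24/5, 32/5]
R3 ← R3 + (8/3)·R2: [0, 0, 0]
R4 ← R4 + (2/3)·R2: [0, 0, 0]
R5 ← R5 − (8/3)·R2: [0, 0, 0]
Echelon form has 2 nonzero rows, so rank(C) = 2.
The column space has dimension equal to the rank: 2.

2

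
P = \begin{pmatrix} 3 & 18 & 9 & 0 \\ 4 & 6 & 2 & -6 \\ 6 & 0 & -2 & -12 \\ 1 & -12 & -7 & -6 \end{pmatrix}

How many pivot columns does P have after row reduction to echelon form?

2

Row reduce to echelon form.
R2 ← R2 − (4/3)·R1: [0, -18, -10, -6]
R3 ← R3 − (2)·R1: [0, -36, -20, -12]
R4 ← R4 − (1/3)·R1: [0, -18, -10, -6]
R3 ← R3 − (2)·R2: [0, 0, 0, 0]
R4 ← R4 − R2: [0, 0, 0, 0]
Echelon form has 2 nonzero rows, so rank(P) = 2.
Each nonzero row contributes one pivot column: 2 pivot columns.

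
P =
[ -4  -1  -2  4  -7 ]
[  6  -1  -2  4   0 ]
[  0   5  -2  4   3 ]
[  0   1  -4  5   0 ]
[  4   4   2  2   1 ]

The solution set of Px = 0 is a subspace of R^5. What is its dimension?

1

Row reduce to echelon form.
R2 ← R2 + (3/2)·R1: [0, -5/2, -5, 10, -21/2]
R5 ← R5 + R1: [0, 3, 0, 6, -6]
R3 ← R3 + (2)·R2: [0, 0, -12, 24, -18]
R4 ← R4 + (2/5)·R2: [0, 0, -6, 9, -21/5]
R5 ← R5 + (6/5)·R2: [0, 0, -6, 18, -93/5]
R4 ← R4 − (1/2)·R3: [0, 0, 0, -3, 24/5]
R5 ← R5 − (1/2)·R3: [0, 0, 0, 6, -48/5]
R5 ← R5 + (2)·R4: [0, 0, 0, 0, 0]
4 nonzero rows, so rank(P) = 4.
P has 5 columns; by rank–nullity, nullity = 5 − 4 = 1.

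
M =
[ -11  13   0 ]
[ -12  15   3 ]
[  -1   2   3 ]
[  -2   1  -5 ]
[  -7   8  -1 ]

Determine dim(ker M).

Row reduce to echelon form.
R2 ← R2 − (12/11)·R1: [0, 9/11, 3]
R3 ← R3 − (1/11)·R1: [0, 9/11, 3]
R4 ← R4 − (2/11)·R1: [0, -15/11, -5]
R5 ← R5 − (7/11)·R1: [0, -3/11, -1]
R3 ← R3 − R2: [0, 0, 0]
R4 ← R4 + (5/3)·R2: [0, 0, 0]
R5 ← R5 + (1/3)·R2: [0, 0, 0]
2 nonzero rows, so rank(M) = 2.
M has 3 columns; by rank–nullity, nullity = 3 − 2 = 1.

1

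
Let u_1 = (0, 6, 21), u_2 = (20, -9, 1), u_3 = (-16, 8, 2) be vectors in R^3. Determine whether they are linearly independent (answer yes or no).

Form the matrix with these vectors as rows and row reduce.
Swap R1 ↔ R2
R3 ← R3 + (4/5)·R1: [0, 4/5, 14/5]
R3 ← R3 − (2/15)·R2: [0, 0, 0]
2 nonzero rows, so the 3 vectors span a space of dimension 2.
Since 2 < 3, the vectors are linearly dependent.

no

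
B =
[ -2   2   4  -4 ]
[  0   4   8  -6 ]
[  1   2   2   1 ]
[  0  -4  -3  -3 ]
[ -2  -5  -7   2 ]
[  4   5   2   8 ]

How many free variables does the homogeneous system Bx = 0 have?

Row reduce to echelon form.
R3 ← R3 + (1/2)·R1: [0, 3, 4, -1]
R5 ← R5 − R1: [0, -7, -11, 6]
R6 ← R6 + (2)·R1: [0, 9, 10, 0]
R3 ← R3 − (3/4)·R2: [0, 0, -2, 7/2]
R4 ← R4 + R2: [0, 0, 5, -9]
R5 ← R5 + (7/4)·R2: [0, 0, 3, -9/2]
R6 ← R6 − (9/4)·R2: [0, 0, -8, 27/2]
R4 ← R4 + (5/2)·R3: [0, 0, 0, -1/4]
R5 ← R5 + (3/2)·R3: [0, 0, 0, 3/4]
R6 ← R6 − (4)·R3: [0, 0, 0, -1/2]
R5 ← R5 + (3)·R4: [0, 0, 0, 0]
R6 ← R6 − (2)·R4: [0, 0, 0, 0]
4 nonzero rows, so rank(B) = 4.
B has 4 columns; by rank–nullity, nullity = 4 − 4 = 0.

0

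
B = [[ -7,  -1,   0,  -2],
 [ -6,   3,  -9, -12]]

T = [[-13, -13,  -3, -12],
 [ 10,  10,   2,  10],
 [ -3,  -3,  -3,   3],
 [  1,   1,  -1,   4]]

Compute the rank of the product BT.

First compute BT:
[[ 79,  79,  21,  66],
 [123, 123,  63,  27]]
Now row reduce the product.
R2 ← R2 − (123/79)·R1: [0, 0, 2394/79, -5985/79]
2 nonzero rows, so rank(BT) = 2.

2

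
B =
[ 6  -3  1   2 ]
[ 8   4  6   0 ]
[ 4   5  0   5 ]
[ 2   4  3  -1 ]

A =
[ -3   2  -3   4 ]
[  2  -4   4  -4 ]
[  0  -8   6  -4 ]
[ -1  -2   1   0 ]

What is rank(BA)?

2

First compute BA:
[[-26,  12, -22,  32],
 [-16, -48,  28,  -8],
 [ -7, -22,  13,  -4],
 [  3, -34,  27, -20]]
Now row reduce the product.
R2 ← R2 − (8/13)·R1: [0, -720/13, 540/13, -360/13]
R3 ← R3 − (7/26)·R1: [0, -328/13, 246/13, -164/13]
R4 ← R4 + (3/26)·R1: [0, -424/13, 318/13, -212/13]
R3 ← R3 − (41/90)·R2: [0, 0, 0, 0]
R4 ← R4 − (53/90)·R2: [0, 0, 0, 0]
2 nonzero rows, so rank(BA) = 2.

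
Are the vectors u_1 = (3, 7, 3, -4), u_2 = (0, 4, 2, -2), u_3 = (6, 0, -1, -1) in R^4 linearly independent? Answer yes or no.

Form the matrix with these vectors as rows and row reduce.
R3 ← R3 − (2)·R1: [0, -14, -7, 7]
R3 ← R3 + (7/2)·R2: [0, 0, 0, 0]
2 nonzero rows, so the 3 vectors span a space of dimension 2.
Since 2 < 3, the vectors are linearly dependent.

no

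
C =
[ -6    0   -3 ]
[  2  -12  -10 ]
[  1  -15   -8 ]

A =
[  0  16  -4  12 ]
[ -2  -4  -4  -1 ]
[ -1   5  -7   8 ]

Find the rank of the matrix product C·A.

First compute CA:
[[  3, -111,  45, -96],
 [ 34,  30, 110, -44],
 [ 38,  36, 112, -37]]
Now row reduce the product.
R2 ← R2 − (34/3)·R1: [0, 1288, -400, 1044]
R3 ← R3 − (38/3)·R1: [0, 1442, -458, 1179]
R3 ← R3 − (103/92)·R2: [0, 0, -234/23, 234/23]
3 nonzero rows, so rank(CA) = 3.

3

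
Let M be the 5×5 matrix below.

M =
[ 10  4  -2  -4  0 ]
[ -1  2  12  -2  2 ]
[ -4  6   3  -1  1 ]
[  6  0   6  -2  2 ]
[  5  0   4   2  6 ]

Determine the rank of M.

Row reduce to echelon form.
R2 ← R2 + (1/10)·R1: [0, 12/5, 59/5, -12/5, 2]
R3 ← R3 + (2/5)·R1: [0, 38/5, 11/5, -13/5, 1]
R4 ← R4 − (3/5)·R1: [0, -12/5, 36/5, 2/5, 2]
R5 ← R5 − (1/2)·R1: [0, -2, 5, 4, 6]
R3 ← R3 − (19/6)·R2: [0, 0, -211/6, 5, -16/3]
R4 ← R4 + R2: [0, 0, 19, -2, 4]
R5 ← R5 + (5/6)·R2: [0, 0, 89/6, 2, 23/3]
R4 ← R4 + (114/211)·R3: [0, 0, 0, 148/211, 236/211]
R5 ← R5 + (89/211)·R3: [0, 0, 0, 867/211, 1143/211]
R5 ← R5 − (867/148)·R4: [0, 0, 0, 0, -42/37]
Echelon form has 5 nonzero rows, so rank(M) = 5.

5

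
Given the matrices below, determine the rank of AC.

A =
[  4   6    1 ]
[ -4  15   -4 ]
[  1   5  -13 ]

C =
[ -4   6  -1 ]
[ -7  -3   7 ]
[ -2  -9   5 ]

3

First compute AC:
[[-60,  -3,  43],
 [-81, -33,  89],
 [-13, 108, -31]]
Now row reduce the product.
R2 ← R2 − (27/20)·R1: [0, -579/20, 619/20]
R3 ← R3 − (13/60)·R1: [0, 2173/20, -2419/60]
R3 ← R3 + (2173/579)·R2: [0, 0, 14637/193]
3 nonzero rows, so rank(AC) = 3.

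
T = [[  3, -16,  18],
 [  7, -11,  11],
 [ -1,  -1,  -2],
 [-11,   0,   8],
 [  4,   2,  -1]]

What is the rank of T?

Row reduce to echelon form.
R2 ← R2 − (7/3)·R1: [0, 79/3, -31]
R3 ← R3 + (1/3)·R1: [0, -19/3, 4]
R4 ← R4 + (11/3)·R1: [0, -176/3, 74]
R5 ← R5 − (4/3)·R1: [0, 70/3, -25]
R3 ← R3 + (19/79)·R2: [0, 0, -273/79]
R4 ← R4 + (176/79)·R2: [0, 0, 390/79]
R5 ← R5 − (70/79)·R2: [0, 0, 195/79]
R4 ← R4 + (10/7)·R3: [0, 0, 0]
R5 ← R5 + (5/7)·R3: [0, 0, 0]
Echelon form has 3 nonzero rows, so rank(T) = 3.

3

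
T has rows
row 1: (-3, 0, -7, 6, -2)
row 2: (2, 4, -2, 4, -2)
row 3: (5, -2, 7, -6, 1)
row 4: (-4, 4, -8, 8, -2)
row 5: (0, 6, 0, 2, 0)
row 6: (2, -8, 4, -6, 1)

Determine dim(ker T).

2

Row reduce to echelon form.
R2 ← R2 + (2/3)·R1: [0, 4, -20/3, 8, -10/3]
R3 ← R3 + (5/3)·R1: [0, -2, -14/3, 4, -7/3]
R4 ← R4 − (4/3)·R1: [0, 4, 4/3, 0, 2/3]
R6 ← R6 + (2/3)·R1: [0, -8, -2/3, -2, -1/3]
R3 ← R3 + (1/2)·R2: [0, 0, -8, 8, -4]
R4 ← R4 − R2: [0, 0, 8, -8, 4]
R5 ← R5 − (3/2)·R2: [0, 0, 10, -10, 5]
R6 ← R6 + (2)·R2: [0, 0, -14, 14, -7]
R4 ← R4 + R3: [0, 0, 0, 0, 0]
R5 ← R5 + (5/4)·R3: [0, 0, 0, 0, 0]
R6 ← R6 − (7/4)·R3: [0, 0, 0, 0, 0]
3 nonzero rows, so rank(T) = 3.
T has 5 columns; by rank–nullity, nullity = 5 − 3 = 2.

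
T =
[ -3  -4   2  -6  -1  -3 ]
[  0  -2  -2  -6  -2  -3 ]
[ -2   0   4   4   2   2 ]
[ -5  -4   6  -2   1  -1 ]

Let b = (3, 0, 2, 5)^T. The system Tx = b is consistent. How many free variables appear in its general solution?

Row reduce the augmented matrix [T | b].
R3 ← R3 − (2/3)·R1: [0, 8/3, 8/3, 8, 8/3, 4, 0]
R4 ← R4 − (5/3)·R1: [0, 8/3, 8/3, 8, 8/3, 4, 0]
R3 ← R3 + (4/3)·R2: [0, 0, 0, 0, 0, 0, 0]
R4 ← R4 + (4/3)·R2: [0, 0, 0, 0, 0, 0, 0]
The echelon form has 2 nonzero rows, and every pivot lies in the first 6 columns, so rank(T) = rank([T|b]) = 2.
The system is consistent.
Free variables = (unknowns) − (rank) = 6 − 2 = 4.

4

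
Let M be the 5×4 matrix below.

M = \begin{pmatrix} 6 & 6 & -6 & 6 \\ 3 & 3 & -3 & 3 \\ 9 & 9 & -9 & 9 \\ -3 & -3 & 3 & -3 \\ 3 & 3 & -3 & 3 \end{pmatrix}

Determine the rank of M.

Row reduce to echelon form.
R2 ← R2 − (1/2)·R1: [0, 0, 0, 0]
R3 ← R3 − (3/2)·R1: [0, 0, 0, 0]
R4 ← R4 + (1/2)·R1: [0, 0, 0, 0]
R5 ← R5 − (1/2)·R1: [0, 0, 0, 0]
Echelon form has 1 nonzero row, so rank(M) = 1.

1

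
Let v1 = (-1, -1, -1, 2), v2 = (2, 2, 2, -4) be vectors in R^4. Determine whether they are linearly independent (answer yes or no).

no

Form the matrix with these vectors as rows and row reduce.
R2 ← R2 + (2)·R1: [0, 0, 0, 0]
1 nonzero row, so the 2 vectors span a space of dimension 1.
Since 1 < 2, the vectors are linearly dependent.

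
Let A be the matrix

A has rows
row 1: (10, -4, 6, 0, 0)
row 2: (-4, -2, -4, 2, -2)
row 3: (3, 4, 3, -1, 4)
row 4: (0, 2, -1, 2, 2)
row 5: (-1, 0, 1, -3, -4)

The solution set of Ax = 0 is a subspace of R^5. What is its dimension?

Row reduce to echelon form.
R2 ← R2 + (2/5)·R1: [0, -18/5, -8/5, 2, -2]
R3 ← R3 − (3/10)·R1: [0, 26/5, 6/5, -1, 4]
R5 ← R5 + (1/10)·R1: [0, -2/5, 8/5, -3, -4]
R3 ← R3 + (13/9)·R2: [0, 0, -10/9, 17/9, 10/9]
R4 ← R4 + (5/9)·R2: [0, 0, -17/9, 28/9, 8/9]
R5 ← R5 − (1/9)·R2: [0, 0, 16/9, -29/9, -34/9]
R4 ← R4 − (17/10)·R3: [0, 0, 0, -1/10, -1]
R5 ← R5 + (8/5)·R3: [0, 0, 0, -1/5, -2]
R5 ← R5 − (2)·R4: [0, 0, 0, 0, 0]
4 nonzero rows, so rank(A) = 4.
A has 5 columns; by rank–nullity, nullity = 5 − 4 = 1.

1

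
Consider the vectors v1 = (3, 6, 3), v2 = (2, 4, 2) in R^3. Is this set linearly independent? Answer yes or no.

Form the matrix with these vectors as rows and row reduce.
R2 ← R2 − (2/3)·R1: [0, 0, 0]
1 nonzero row, so the 2 vectors span a space of dimension 1.
Since 1 < 2, the vectors are linearly dependent.

no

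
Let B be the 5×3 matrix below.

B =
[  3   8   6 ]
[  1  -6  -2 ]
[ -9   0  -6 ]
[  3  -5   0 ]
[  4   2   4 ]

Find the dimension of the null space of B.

0

Row reduce to echelon form.
R2 ← R2 − (1/3)·R1: [0, -26/3, -4]
R3 ← R3 + (3)·R1: [0, 24, 12]
R4 ← R4 − R1: [0, -13, -6]
R5 ← R5 − (4/3)·R1: [0, -26/3, -4]
R3 ← R3 + (36/13)·R2: [0, 0, 12/13]
R4 ← R4 − (3/2)·R2: [0, 0, 0]
R5 ← R5 − R2: [0, 0, 0]
3 nonzero rows, so rank(B) = 3.
B has 3 columns; by rank–nullity, nullity = 3 − 3 = 0.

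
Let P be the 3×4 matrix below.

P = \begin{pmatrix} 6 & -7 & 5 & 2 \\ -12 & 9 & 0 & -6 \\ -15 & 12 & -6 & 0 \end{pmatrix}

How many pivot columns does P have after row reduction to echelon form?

3

Row reduce to echelon form.
R2 ← R2 + (2)·R1: [0, -5, 10, -2]
R3 ← R3 + (5/2)·R1: [0, -11/2, 13/2, 5]
R3 ← R3 − (11/10)·R2: [0, 0, -9/2, 36/5]
Echelon form has 3 nonzero rows, so rank(P) = 3.
Each nonzero row contributes one pivot column: 3 pivot columns.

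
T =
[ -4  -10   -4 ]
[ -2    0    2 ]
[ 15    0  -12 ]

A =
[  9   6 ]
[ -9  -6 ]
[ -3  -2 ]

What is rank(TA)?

First compute TA:
[[ 66,  44],
 [-24, -16],
 [171, 114]]
Now row reduce the product.
R2 ← R2 + (4/11)·R1: [0, 0]
R3 ← R3 − (57/22)·R1: [0, 0]
1 nonzero row, so rank(TA) = 1.

1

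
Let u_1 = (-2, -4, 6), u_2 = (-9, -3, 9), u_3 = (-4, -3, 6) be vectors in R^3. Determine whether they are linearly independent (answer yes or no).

no

Form the matrix with these vectors as rows and row reduce.
R2 ← R2 − (9/2)·R1: [0, 15, -18]
R3 ← R3 − (2)·R1: [0, 5, -6]
R3 ← R3 − (1/3)·R2: [0, 0, 0]
2 nonzero rows, so the 3 vectors span a space of dimension 2.
Since 2 < 3, the vectors are linearly dependent.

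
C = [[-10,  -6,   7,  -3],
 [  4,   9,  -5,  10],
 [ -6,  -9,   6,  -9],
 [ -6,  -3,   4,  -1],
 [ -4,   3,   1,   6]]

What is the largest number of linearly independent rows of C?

2

Row reduce to echelon form.
R2 ← R2 + (2/5)·R1: [0, 33/5, -11/5, 44/5]
R3 ← R3 − (3/5)·R1: [0, -27/5, 9/5, -36/5]
R4 ← R4 − (3/5)·R1: [0, 3/5, -1/5, 4/5]
R5 ← R5 − (2/5)·R1: [0, 27/5, -9/5, 36/5]
R3 ← R3 + (9/11)·R2: [0, 0, 0, 0]
R4 ← R4 − (1/11)·R2: [0, 0, 0, 0]
R5 ← R5 − (9/11)·R2: [0, 0, 0, 0]
Echelon form has 2 nonzero rows, so rank(C) = 2.
The rank gives the maximum number of linearly independent rows: 2.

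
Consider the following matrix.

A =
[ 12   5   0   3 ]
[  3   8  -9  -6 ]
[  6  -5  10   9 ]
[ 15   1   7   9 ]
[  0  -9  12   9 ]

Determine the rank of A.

2

Row reduce to echelon form.
R2 ← R2 − (1/4)·R1: [0, 27/4, -9, -27/4]
R3 ← R3 − (1/2)·R1: [0, -15/2, 10, 15/2]
R4 ← R4 − (5/4)·R1: [0, -21/4, 7, 21/4]
R3 ← R3 + (10/9)·R2: [0, 0, 0, 0]
R4 ← R4 + (7/9)·R2: [0, 0, 0, 0]
R5 ← R5 + (4/3)·R2: [0, 0, 0, 0]
Echelon form has 2 nonzero rows, so rank(A) = 2.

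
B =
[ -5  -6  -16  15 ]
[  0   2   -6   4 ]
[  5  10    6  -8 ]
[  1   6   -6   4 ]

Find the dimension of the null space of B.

Row reduce to echelon form.
R3 ← R3 + R1: [0, 4, -10, 7]
R4 ← R4 + (1/5)·R1: [0, 24/5, -46/5, 7]
R3 ← R3 − (2)·R2: [0, 0, 2, -1]
R4 ← R4 − (12/5)·R2: [0, 0, 26/5, -13/5]
R4 ← R4 − (13/5)·R3: [0, 0, 0, 0]
3 nonzero rows, so rank(B) = 3.
B has 4 columns; by rank–nullity, nullity = 4 − 3 = 1.

1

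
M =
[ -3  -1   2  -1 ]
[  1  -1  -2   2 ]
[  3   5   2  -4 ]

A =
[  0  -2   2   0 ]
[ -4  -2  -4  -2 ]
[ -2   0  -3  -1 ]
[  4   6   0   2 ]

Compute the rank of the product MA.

2

First compute MA:
[[ -4,   2,  -8,  -2],
 [ 16,  12,  12,   8],
 [-40, -40, -20, -20]]
Now row reduce the product.
R2 ← R2 + (4)·R1: [0, 20, -20, 0]
R3 ← R3 − (10)·R1: [0, -60, 60, 0]
R3 ← R3 + (3)·R2: [0, 0, 0, 0]
2 nonzero rows, so rank(MA) = 2.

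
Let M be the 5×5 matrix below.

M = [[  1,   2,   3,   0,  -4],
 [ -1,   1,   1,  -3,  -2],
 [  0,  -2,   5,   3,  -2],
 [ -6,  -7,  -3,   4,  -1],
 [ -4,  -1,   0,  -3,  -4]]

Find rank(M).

Row reduce to echelon form.
R2 ← R2 + R1: [0, 3, 4, -3, -6]
R4 ← R4 + (6)·R1: [0, 5, 15, 4, -25]
R5 ← R5 + (4)·R1: [0, 7, 12, -3, -20]
R3 ← R3 + (2/3)·R2: [0, 0, 23/3, 1, -6]
R4 ← R4 − (5/3)·R2: [0, 0, 25/3, 9, -15]
R5 ← R5 − (7/3)·R2: [0, 0, 8/3, 4, -6]
R4 ← R4 − (25/23)·R3: [0, 0, 0, 182/23, -195/23]
R5 ← R5 − (8/23)·R3: [0, 0, 0, 84/23, -90/23]
R5 ← R5 − (6/13)·R4: [0, 0, 0, 0, 0]
Echelon form has 4 nonzero rows, so rank(M) = 4.

4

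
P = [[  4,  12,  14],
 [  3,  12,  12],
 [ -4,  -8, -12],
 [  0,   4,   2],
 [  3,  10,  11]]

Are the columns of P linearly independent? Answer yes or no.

Row reduce P to echelon form.
R2 ← R2 − (3/4)·R1: [0, 3, 3/2]
R3 ← R3 + R1: [0, 4, 2]
R5 ← R5 − (3/4)·R1: [0, 1, 1/2]
R3 ← R3 − (4/3)·R2: [0, 0, 0]
R4 ← R4 − (4/3)·R2: [0, 0, 0]
R5 ← R5 − (1/3)·R2: [0, 0, 0]
2 pivots among 3 columns.
Only 2 < 3 pivot columns, so the columns are linearly dependent.

no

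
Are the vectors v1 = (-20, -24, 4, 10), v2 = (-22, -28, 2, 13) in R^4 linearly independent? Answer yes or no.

Form the matrix with these vectors as rows and row reduce.
R2 ← R2 − (11/10)·R1: [0, -8/5, -12/5, 2]
2 nonzero rows, so the 2 vectors span a space of dimension 2.
Since 2 = 2, the vectors are linearly independent.

yes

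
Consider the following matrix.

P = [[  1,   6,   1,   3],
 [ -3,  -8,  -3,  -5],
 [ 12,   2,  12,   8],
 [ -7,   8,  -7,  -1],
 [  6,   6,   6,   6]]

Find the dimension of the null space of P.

2

Row reduce to echelon form.
R2 ← R2 + (3)·R1: [0, 10, 0, 4]
R3 ← R3 − (12)·R1: [0, -70, 0, -28]
R4 ← R4 + (7)·R1: [0, 50, 0, 20]
R5 ← R5 − (6)·R1: [0, -30, 0, -12]
R3 ← R3 + (7)·R2: [0, 0, 0, 0]
R4 ← R4 − (5)·R2: [0, 0, 0, 0]
R5 ← R5 + (3)·R2: [0, 0, 0, 0]
2 nonzero rows, so rank(P) = 2.
P has 4 columns; by rank–nullity, nullity = 4 − 2 = 2.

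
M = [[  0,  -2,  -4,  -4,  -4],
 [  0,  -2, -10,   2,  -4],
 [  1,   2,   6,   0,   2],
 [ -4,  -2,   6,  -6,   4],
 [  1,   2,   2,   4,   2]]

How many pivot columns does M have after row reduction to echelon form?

Row reduce to echelon form.
Swap R1 ↔ R3
R4 ← R4 + (4)·R1: [0, 6, 30, -6, 12]
R5 ← R5 − R1: [0, 0, -4, 4, 0]
R3 ← R3 − R2: [0, 0, 6, -6, 0]
R4 ← R4 + (3)·R2: [0, 0, 0, 0, 0]
R5 ← R5 + (2/3)·R3: [0, 0, 0, 0, 0]
Echelon form has 3 nonzero rows, so rank(M) = 3.
Each nonzero row contributes one pivot column: 3 pivot columns.

3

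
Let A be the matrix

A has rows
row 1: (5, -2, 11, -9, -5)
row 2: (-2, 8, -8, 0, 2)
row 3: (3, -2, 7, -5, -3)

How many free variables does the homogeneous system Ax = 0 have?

3

Row reduce to echelon form.
R2 ← R2 + (2/5)·R1: [0, 36/5, -18/5, -18/5, 0]
R3 ← R3 − (3/5)·R1: [0, -4/5, 2/5, 2/5, 0]
R3 ← R3 + (1/9)·R2: [0, 0, 0, 0, 0]
2 nonzero rows, so rank(A) = 2.
A has 5 columns; by rank–nullity, nullity = 5 − 2 = 3.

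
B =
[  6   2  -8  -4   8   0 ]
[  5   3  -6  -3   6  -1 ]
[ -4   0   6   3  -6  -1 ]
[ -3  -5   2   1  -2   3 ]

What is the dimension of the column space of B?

2

Row reduce to echelon form.
R2 ← R2 − (5/6)·R1: [0, 4/3, 2/3, 1/3, -2/3, -1]
R3 ← R3 + (2/3)·R1: [0, 4/3, 2/3, 1/3, -2/3, -1]
R4 ← R4 + (1/2)·R1: [0, -4, -2, -1, 2, 3]
R3 ← R3 − R2: [0, 0, 0, 0, 0, 0]
R4 ← R4 + (3)·R2: [0, 0, 0, 0, 0, 0]
Echelon form has 2 nonzero rows, so rank(B) = 2.
The column space has dimension equal to the rank: 2.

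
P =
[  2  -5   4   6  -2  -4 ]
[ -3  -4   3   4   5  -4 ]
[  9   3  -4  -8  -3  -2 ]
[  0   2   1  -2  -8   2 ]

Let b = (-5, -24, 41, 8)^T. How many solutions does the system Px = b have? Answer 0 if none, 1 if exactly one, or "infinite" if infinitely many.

infinite

Row reduce the augmented matrix [P | b].
R2 ← R2 + (3/2)·R1: [0, -23/2, 9, 13, 2, -10, -63/2]
R3 ← R3 − (9/2)·R1: [0, 51/2, -22, -35, 6, 16, 127/2]
R3 ← R3 + (51/23)·R2: [0, 0, -47/23, -142/23, 240/23, -142/23, -146/23]
R4 ← R4 + (4/23)·R2: [0, 0, 59/23, 6/23, -176/23, 6/23, 58/23]
R4 ← R4 + (59/47)·R3: [0, 0, 0, -352/47, 256/47, -352/47, -256/47]
The echelon form has 4 nonzero rows, and every pivot lies in the first 6 columns, so rank(P) = rank([P|b]) = 4.
The system is consistent.
rank = 4 < 6 unknowns, so there are infinitely many solutions.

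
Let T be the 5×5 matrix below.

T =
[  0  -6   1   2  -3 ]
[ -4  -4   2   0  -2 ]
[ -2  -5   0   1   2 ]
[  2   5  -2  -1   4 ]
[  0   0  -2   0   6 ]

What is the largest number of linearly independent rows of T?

3

Row reduce to echelon form.
Swap R1 ↔ R2
R3 ← R3 − (1/2)·R1: [0, -3, -1, 1, 3]
R4 ← R4 + (1/2)·R1: [0, 3, -1, -1, 3]
R3 ← R3 − (1/2)·R2: [0, 0, -3/2, 0, 9/2]
R4 ← R4 + (1/2)·R2: [0, 0, -1/2, 0, 3/2]
R4 ← R4 − (1/3)·R3: [0, 0, 0, 0, 0]
R5 ← R5 − (4/3)·R3: [0, 0, 0, 0, 0]
Echelon form has 3 nonzero rows, so rank(T) = 3.
The rank gives the maximum number of linearly independent rows: 3.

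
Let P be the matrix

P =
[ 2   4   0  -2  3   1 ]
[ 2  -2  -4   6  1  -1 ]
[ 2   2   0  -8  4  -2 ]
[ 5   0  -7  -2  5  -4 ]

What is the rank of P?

4

Row reduce to echelon form.
R2 ← R2 − R1: [0, -6, -4, 8, -2, -2]
R3 ← R3 − R1: [0, -2, 0, -6, 1, -3]
R4 ← R4 − (5/2)·R1: [0, -10, -7, 3, -5/2, -13/2]
R3 ← R3 − (1/3)·R2: [0, 0, 4/3, -26/3, 5/3, -7/3]
R4 ← R4 − (5/3)·R2: [0, 0, -1/3, -31/3, 5/6, -19/6]
R4 ← R4 + (1/4)·R3: [0, 0, 0, -25/2, 5/4, -15/4]
Echelon form has 4 nonzero rows, so rank(P) = 4.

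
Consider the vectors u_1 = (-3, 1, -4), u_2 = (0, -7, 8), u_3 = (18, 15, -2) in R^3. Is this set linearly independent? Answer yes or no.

Form the matrix with these vectors as rows and row reduce.
R3 ← R3 + (6)·R1: [0, 21, -26]
R3 ← R3 + (3)·R2: [0, 0, -2]
3 nonzero rows, so the 3 vectors span a space of dimension 3.
Since 3 = 3, the vectors are linearly independent.

yes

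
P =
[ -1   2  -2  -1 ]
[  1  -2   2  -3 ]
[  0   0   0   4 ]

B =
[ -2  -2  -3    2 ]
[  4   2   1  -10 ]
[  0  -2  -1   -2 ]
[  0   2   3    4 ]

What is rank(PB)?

2

First compute PB:
[[ 10,   8,   4, -22],
 [-10, -16, -16,   6],
 [  0,   8,  12,  16]]
Now row reduce the product.
R2 ← R2 + R1: [0, -8, -12, -16]
R3 ← R3 + R2: [0, 0, 0, 0]
2 nonzero rows, so rank(PB) = 2.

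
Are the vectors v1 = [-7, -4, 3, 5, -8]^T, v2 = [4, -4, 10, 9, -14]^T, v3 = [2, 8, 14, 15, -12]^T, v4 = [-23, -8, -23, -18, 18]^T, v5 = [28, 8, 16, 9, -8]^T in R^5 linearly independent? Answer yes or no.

Form the matrix with these vectors as rows and row reduce.
R2 ← R2 + (4/7)·R1: [0, -44/7, 82/7, 83/7, -130/7]
R3 ← R3 + (2/7)·R1: [0, 48/7, 104/7, 115/7, -100/7]
R4 ← R4 − (23/7)·R1: [0, 36/7, -230/7, -241/7, 310/7]
R5 ← R5 + (4)·R1: [0, -8, 28, 29, -40]
R3 ← R3 + (12/11)·R2: [0, 0, 304/11, 323/11, -380/11]
R4 ← R4 + (9/11)·R2: [0, 0, -256/11, -272/11, 320/11]
R5 ← R5 − (14/11)·R2: [0, 0, 144/11, 153/11, -180/11]
R4 ← R4 + (16/19)·R3: [0, 0, 0, 0, 0]
R5 ← R5 − (9/19)·R3: [0, 0, 0, 0, 0]
3 nonzero rows, so the 5 vectors span a space of dimension 3.
Since 3 < 5, the vectors are linearly dependent.

no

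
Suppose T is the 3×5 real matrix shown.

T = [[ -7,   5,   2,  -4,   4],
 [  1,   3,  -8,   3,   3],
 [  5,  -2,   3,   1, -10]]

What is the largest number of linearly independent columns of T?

Row reduce to echelon form.
R2 ← R2 + (1/7)·R1: [0, 26/7, -54/7, 17/7, 25/7]
R3 ← R3 + (5/7)·R1: [0, 11/7, 31/7, -13/7, -50/7]
R3 ← R3 − (11/26)·R2: [0, 0, 100/13, -75/26, -225/26]
Echelon form has 3 nonzero rows, so rank(T) = 3.
The rank gives the maximum number of linearly independent columns: 3.

3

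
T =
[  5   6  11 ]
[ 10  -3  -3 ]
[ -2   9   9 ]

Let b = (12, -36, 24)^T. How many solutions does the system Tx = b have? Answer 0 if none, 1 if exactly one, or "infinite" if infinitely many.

1

Row reduce the augmented matrix [T | b].
R2 ← R2 − (2)·R1: [0, -15, -25, -60]
R3 ← R3 + (2/5)·R1: [0, 57/5, 67/5, 144/5]
R3 ← R3 + (19/25)·R2: [0, 0, -28/5, -84/5]
The echelon form has 3 nonzero rows, and every pivot lies in the first 3 columns, so rank(T) = rank([T|b]) = 3.
The system is consistent.
rank = 3 = number of unknowns, so the solution is unique.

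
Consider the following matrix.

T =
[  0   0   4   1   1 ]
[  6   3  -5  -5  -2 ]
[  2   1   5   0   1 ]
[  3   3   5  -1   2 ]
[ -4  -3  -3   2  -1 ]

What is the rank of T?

3

Row reduce to echelon form.
Swap R1 ↔ R2
R3 ← R3 − (1/3)·R1: [0, 0, 20/3, 5/3, 5/3]
R4 ← R4 − (1/2)·R1: [0, 3/2, 15/2, 3/2, 3]
R5 ← R5 + (2/3)·R1: [0, -1, -19/3, -4/3, -7/3]
Swap R2 ↔ R4
R5 ← R5 + (2/3)·R2: [0, 0, -4/3, -1/3, -1/3]
R4 ← R4 − (3/5)·R3: [0, 0, 0, 0, 0]
R5 ← R5 + (1/5)·R3: [0, 0, 0, 0, 0]
Echelon form has 3 nonzero rows, so rank(T) = 3.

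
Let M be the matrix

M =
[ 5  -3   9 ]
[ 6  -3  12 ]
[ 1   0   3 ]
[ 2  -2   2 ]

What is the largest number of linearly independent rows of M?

Row reduce to echelon form.
R2 ← R2 − (6/5)·R1: [0, 3/5, 6/5]
R3 ← R3 − (1/5)·R1: [0, 3/5, 6/5]
R4 ← R4 − (2/5)·R1: [0, -4/5, -8/5]
R3 ← R3 − R2: [0, 0, 0]
R4 ← R4 + (4/3)·R2: [0, 0, 0]
Echelon form has 2 nonzero rows, so rank(M) = 2.
The rank gives the maximum number of linearly independent rows: 2.

2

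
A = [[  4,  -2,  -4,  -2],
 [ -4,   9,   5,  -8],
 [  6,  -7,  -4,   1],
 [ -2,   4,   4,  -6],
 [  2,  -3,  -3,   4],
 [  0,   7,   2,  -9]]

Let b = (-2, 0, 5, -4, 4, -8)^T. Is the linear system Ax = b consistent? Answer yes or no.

Row reduce the augmented matrix [A | b].
R2 ← R2 + R1: [0, 7, 1, -10, -2]
R3 ← R3 − (3/2)·R1: [0, -4, 2, 4, 8]
R4 ← R4 + (1/2)·R1: [0, 3, 2, -7, -5]
R5 ← R5 − (1/2)·R1: [0, -2, -1, 5, 5]
R3 ← R3 + (4/7)·R2: [0, 0, 18/7, -12/7, 48/7]
R4 ← R4 − (3/7)·R2: [0, 0, 11/7, -19/7, -29/7]
R5 ← R5 + (2/7)·R2: [0, 0, -5/7, 15/7, 31/7]
R6 ← R6 − R2: [0, 0, 1, 1, -6]
R4 ← R4 − (11/18)·R3: [0, 0, 0, -5/3, -25/3]
R5 ← R5 + (5/18)·R3: [0, 0, 0, 5/3, 19/3]
R6 ← R6 − (7/18)·R3: [0, 0, 0, 5/3, -26/3]
R5 ← R5 + R4: [0, 0, 0, 0, -2]
R6 ← R6 + R4: [0, 0, 0, 0, -17]
R6 ← R6 − (17/2)·R5: [0, 0, 0, 0, 0]
The echelon form has 5 nonzero rows; the last pivot sits in the augmented column, so rank(A) = 4 but rank([A|b]) = 5.
Since the ranks differ, the system is inconsistent.

no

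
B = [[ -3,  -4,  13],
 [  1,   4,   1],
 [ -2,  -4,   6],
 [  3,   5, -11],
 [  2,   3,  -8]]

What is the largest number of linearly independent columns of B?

Row reduce to echelon form.
R2 ← R2 + (1/3)·R1: [0, 8/3, 16/3]
R3 ← R3 − (2/3)·R1: [0, -4/3, -8/3]
R4 ← R4 + R1: [0, 1, 2]
R5 ← R5 + (2/3)·R1: [0, 1/3, 2/3]
R3 ← R3 + (1/2)·R2: [0, 0, 0]
R4 ← R4 − (3/8)·R2: [0, 0, 0]
R5 ← R5 − (1/8)·R2: [0, 0, 0]
Echelon form has 2 nonzero rows, so rank(B) = 2.
The rank gives the maximum number of linearly independent columns: 2.

2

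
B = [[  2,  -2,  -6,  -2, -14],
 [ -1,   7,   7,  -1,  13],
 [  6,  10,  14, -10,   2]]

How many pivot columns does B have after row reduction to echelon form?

Row reduce to echelon form.
R2 ← R2 + (1/2)·R1: [0, 6, 4, -2, 6]
R3 ← R3 − (3)·R1: [0, 16, 32, -4, 44]
R3 ← R3 − (8/3)·R2: [0, 0, 64/3, 4/3, 28]
Echelon form has 3 nonzero rows, so rank(B) = 3.
Each nonzero row contributes one pivot column: 3 pivot columns.

3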